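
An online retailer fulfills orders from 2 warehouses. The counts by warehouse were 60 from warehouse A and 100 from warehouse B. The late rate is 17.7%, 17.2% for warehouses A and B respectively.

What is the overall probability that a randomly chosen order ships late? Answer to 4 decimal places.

P(L) ≈ 0.1739

Total: 60 + 100 = 160.
P(A) = 60/160 = 0.375. P(B) = 100/160 = 0.625.
Using total probability over the partition,
P(L) = P(L|A)·P(A) + P(L|B)·P(B)
      = 0.177·0.375 + 0.172·0.625
      = 0.066375 + 0.1075 = 0.173875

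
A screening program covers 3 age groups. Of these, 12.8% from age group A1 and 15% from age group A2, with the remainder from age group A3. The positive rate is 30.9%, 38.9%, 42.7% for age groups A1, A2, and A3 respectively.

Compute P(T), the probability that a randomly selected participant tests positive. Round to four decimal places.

P(A3) = 1 − (0.128 + 0.15) = 0.722.
P(T) = P(T|A1)·P(A1) + P(T|A2)·P(A2) + P(T|A3)·P(A3)
      = 0.309·0.128 + 0.389·0.15 + 0.427·0.722
      = 0.039552 + 0.05835 + 0.308294 = 0.406196

0.4062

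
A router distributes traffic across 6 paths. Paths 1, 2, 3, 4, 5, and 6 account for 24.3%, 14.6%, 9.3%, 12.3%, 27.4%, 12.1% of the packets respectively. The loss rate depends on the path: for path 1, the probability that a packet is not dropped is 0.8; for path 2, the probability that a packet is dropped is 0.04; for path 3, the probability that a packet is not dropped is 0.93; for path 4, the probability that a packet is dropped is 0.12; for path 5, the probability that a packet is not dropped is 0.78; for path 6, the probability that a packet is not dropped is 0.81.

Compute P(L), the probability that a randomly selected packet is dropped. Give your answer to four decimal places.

0.1590

P(L|1) = 1 − 0.8 = 0.2.
P(L|3) = 1 − 0.93 = 0.07.
P(L|5) = 1 − 0.78 = 0.22.
P(L|6) = 1 − 0.81 = 0.19.
P(L) = P(L|1)·P(1) + P(L|2)·P(2) + P(L|3)·P(3) + P(L|4)·P(4) + P(L|5)·P(5) + P(L|6)·P(6)
      = 0.2·0.243 + 0.04·0.146 + 0.07·0.093 + 0.12·0.123 + 0.22·0.274 + 0.19·0.121
      = 0.0486 + 0.00584 + 0.00651 + 0.01476 + 0.06028 + 0.02299 = 0.15898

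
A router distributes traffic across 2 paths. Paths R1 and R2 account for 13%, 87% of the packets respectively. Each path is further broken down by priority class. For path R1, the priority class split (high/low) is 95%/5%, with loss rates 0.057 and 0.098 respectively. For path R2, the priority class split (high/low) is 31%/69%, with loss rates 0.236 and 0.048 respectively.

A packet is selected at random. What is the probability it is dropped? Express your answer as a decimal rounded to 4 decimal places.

0.1001

P(L|R1) = 0.95·0.057 + 0.05·0.098 = 0.05415 + 0.0049 = 0.05905
P(L|R2) = 0.31·0.236 + 0.69·0.048 = 0.07316 + 0.03312 = 0.10628
Then overall,
P(L) = 0.13·0.05905 + 0.87·0.10628
      = 0.0076765 + 0.0924636 = 0.1001401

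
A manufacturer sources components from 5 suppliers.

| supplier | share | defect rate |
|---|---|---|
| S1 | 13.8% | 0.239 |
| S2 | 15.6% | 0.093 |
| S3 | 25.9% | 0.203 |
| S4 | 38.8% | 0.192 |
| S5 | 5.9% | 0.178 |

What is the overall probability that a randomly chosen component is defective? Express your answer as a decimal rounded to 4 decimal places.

0.1851

P(D) = P(D|S1)·P(S1) + P(D|S2)·P(S2) + P(D|S3)·P(S3) + P(D|S4)·P(S4) + P(D|S5)·P(S5)
      = 0.239·0.138 + 0.093·0.156 + 0.203·0.259 + 0.192·0.388 + 0.178·0.059
      = 0.032982 + 0.014508 + 0.052577 + 0.074496 + 0.010502 = 0.185065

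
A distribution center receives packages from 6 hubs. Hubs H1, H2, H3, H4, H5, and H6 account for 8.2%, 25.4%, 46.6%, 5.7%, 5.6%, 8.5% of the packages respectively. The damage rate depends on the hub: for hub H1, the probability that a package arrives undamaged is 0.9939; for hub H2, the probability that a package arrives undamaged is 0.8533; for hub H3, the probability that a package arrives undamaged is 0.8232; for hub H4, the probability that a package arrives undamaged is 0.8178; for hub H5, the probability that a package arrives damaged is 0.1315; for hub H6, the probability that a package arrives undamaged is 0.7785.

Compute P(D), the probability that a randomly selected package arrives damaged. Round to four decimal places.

0.1567

P(D|H1) = 1 − 0.9939 = 0.0061.
P(D|H2) = 1 − 0.8533 = 0.1467.
P(D|H3) = 1 − 0.8232 = 0.1768.
P(D|H4) = 1 − 0.8178 = 0.1822.
P(D|H6) = 1 − 0.7785 = 0.2215.
Summing over the partition,
P(D) = P(D|H1)·P(H1) + P(D|H2)·P(H2) + P(D|H3)·P(H3) + P(D|H4)·P(H4) + P(D|H5)·P(H5) + P(D|H6)·P(H6)
      = 0.0061·0.082 + 0.1467·0.254 + 0.1768·0.466 + 0.1822·0.057 + 0.1315·0.056 + 0.2215·0.085
      = 0.0005002 + 0.0372618 + 0.0823888 + 0.0103854 + 0.007364 + 0.0188275 = 0.1567277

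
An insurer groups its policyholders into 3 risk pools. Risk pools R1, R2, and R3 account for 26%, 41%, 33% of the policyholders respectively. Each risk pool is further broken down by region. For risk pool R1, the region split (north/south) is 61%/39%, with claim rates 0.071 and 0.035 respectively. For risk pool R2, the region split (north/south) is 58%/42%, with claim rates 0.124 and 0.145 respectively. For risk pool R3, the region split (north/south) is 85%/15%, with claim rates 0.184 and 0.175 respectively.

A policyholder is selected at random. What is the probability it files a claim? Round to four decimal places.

P(C|R1) = 0.61·0.071 + 0.39·0.035 = 0.04331 + 0.01365 = 0.05696
P(C|R2) = 0.58·0.124 + 0.42·0.145 = 0.07192 + 0.0609 = 0.13282
P(C|R3) = 0.85·0.184 + 0.15·0.175 = 0.1564 + 0.02625 = 0.18265
By total probability over the outer partition,
P(C) = 0.26·0.05696 + 0.41·0.13282 + 0.33·0.18265
      = 0.0148096 + 0.0544562 + 0.0602745 = 0.1295403

0.1295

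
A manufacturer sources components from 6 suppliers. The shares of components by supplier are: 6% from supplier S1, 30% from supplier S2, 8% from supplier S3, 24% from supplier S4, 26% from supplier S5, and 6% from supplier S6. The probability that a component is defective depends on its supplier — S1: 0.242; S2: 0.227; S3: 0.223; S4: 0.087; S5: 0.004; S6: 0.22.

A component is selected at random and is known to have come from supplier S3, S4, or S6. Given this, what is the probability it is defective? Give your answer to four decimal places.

Let S = {S3, S4, S6}.
P(S) = 0.08 + 0.24 + 0.06 = 0.38.
P(D ∩ S) = 0.223·0.08 + 0.087·0.24 + 0.22·0.06 = 0.01784 + 0.02088 + 0.0132 = 0.05192.
P(D | S) = 0.05192 / 0.38 = 0.136632…

0.1366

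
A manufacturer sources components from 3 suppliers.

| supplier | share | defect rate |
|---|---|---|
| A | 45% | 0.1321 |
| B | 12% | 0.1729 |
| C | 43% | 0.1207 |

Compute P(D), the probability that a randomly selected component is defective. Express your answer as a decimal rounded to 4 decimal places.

0.1321

Summing over the partition,
P(D) = P(D|A)·P(A) + P(D|B)·P(B) + P(D|C)·P(C)
      = 0.1321·0.45 + 0.1729·0.12 + 0.1207·0.43
      = 0.059445 + 0.020748 + 0.051901 = 0.132094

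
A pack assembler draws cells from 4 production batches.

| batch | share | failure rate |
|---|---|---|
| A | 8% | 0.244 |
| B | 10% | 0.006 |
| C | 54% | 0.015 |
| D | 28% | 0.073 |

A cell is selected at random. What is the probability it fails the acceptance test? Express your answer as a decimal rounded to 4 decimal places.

P(F) ≈ 0.0487

Summing over the partition,
P(F) = P(F|A)·P(A) + P(F|B)·P(B) + P(F|C)·P(C) + P(F|D)·P(D)
      = 0.244·0.08 + 0.006·0.1 + 0.015·0.54 + 0.073·0.28
      = 0.01952 + 0.0006 + 0.0081 + 0.02044 = 0.04866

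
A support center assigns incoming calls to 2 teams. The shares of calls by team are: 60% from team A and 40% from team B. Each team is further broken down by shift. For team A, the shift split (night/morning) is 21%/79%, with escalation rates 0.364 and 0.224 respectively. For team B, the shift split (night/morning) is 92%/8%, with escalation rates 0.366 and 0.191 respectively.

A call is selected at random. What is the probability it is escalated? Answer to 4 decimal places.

P(E|A) = 0.21·0.364 + 0.79·0.224 = 0.07644 + 0.17696 = 0.2534
P(E|B) = 0.92·0.366 + 0.08·0.191 = 0.33672 + 0.01528 = 0.352
By total probability over the outer partition,
P(E) = 0.6·0.2534 + 0.4·0.352
      = 0.15204 + 0.1408 = 0.29284

0.2928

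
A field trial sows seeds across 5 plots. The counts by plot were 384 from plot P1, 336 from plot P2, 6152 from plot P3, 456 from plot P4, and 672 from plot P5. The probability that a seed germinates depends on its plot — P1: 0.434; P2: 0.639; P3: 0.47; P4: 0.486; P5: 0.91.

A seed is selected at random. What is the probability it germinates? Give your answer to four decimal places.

Total: 384 + 336 + 6152 + 456 + 672 = 8000.
P(P1) = 384/8000 = 0.048. P(P2) = 336/8000 = 0.042. P(P3) = 6152/8000 = 0.769. P(P4) = 456/8000 = 0.057. P(P5) = 672/8000 = 0.084.
Summing over the partition,
P(G) = P(G|P1)·P(P1) + P(G|P2)·P(P2) + P(G|P3)·P(P3) + P(G|P4)·P(P4) + P(G|P5)·P(P5)
      = 0.434·0.048 + 0.639·0.042 + 0.47·0.769 + 0.486·0.057 + 0.91·0.084
      = 0.020832 + 0.026838 + 0.36143 + 0.027702 + 0.07644 = 0.513242

0.5132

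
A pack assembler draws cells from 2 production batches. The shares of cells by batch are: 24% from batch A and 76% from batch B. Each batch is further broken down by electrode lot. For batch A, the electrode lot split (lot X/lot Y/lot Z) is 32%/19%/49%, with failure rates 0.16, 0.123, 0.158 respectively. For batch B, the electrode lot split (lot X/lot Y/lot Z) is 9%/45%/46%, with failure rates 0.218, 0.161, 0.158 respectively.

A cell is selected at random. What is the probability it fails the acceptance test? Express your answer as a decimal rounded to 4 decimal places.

P(F|A) = 0.32·0.16 + 0.19·0.123 + 0.49·0.158 = 0.0512 + 0.02337 + 0.07742 = 0.15199
P(F|B) = 0.09·0.218 + 0.45·0.161 + 0.46·0.158 = 0.01962 + 0.07245 + 0.07268 = 0.16475
Then overall,
P(F) = 0.24·0.15199 + 0.76·0.16475
      = 0.0364776 + 0.12521 = 0.1616876

0.1617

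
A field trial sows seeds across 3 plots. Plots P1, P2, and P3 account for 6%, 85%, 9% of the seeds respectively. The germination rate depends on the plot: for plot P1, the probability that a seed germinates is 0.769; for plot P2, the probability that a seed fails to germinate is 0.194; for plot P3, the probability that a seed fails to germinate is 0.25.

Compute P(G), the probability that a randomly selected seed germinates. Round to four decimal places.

0.7987

P(G|P2) = 1 − 0.194 = 0.806.
P(G|P3) = 1 − 0.25 = 0.75.
P(G) = P(G|P1)·P(P1) + P(G|P2)·P(P2) + P(G|P3)·P(P3)
      = 0.769·0.06 + 0.806·0.85 + 0.75·0.09
      = 0.04614 + 0.6851 + 0.0675 = 0.79874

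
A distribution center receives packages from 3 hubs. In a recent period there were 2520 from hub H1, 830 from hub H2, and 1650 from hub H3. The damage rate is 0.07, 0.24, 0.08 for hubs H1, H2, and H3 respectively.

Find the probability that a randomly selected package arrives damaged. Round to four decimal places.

Total: 2520 + 830 + 1650 = 5000.
P(H1) = 2520/5000 = 0.504. P(H2) = 830/5000 = 0.166. P(H3) = 1650/5000 = 0.33.
By the law of total probability,
P(D) = P(D|H1)·P(H1) + P(D|H2)·P(H2) + P(D|H3)·P(H3)
      = 0.07·0.504 + 0.24·0.166 + 0.08·0.33
      = 0.03528 + 0.03984 + 0.0264 = 0.10152

0.1015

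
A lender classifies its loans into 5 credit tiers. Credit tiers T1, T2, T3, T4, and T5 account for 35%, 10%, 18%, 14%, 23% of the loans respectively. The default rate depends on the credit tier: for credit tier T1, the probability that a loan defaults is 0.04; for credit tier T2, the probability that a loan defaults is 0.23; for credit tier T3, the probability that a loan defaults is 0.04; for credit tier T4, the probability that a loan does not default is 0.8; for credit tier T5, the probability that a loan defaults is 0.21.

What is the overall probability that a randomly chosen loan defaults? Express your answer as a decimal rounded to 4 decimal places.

0.1205

P(D|T4) = 1 − 0.8 = 0.2.
Summing over the partition,
P(D) = P(D|T1)·P(T1) + P(D|T2)·P(T2) + P(D|T3)·P(T3) + P(D|T4)·P(T4) + P(D|T5)·P(T5)
      = 0.04·0.35 + 0.23·0.1 + 0.04·0.18 + 0.2·0.14 + 0.21·0.23
      = 0.014 + 0.023 + 0.0072 + 0.028 + 0.0483 = 0.1205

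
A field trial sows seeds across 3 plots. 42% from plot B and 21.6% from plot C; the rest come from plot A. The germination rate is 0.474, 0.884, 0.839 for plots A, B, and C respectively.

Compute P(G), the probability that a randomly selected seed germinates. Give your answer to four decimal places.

P(G) ≈ 0.7250

P(A) = 1 − (0.42 + 0.216) = 0.364.
P(G) = P(G|A)·P(A) + P(G|B)·P(B) + P(G|C)·P(C)
      = 0.474·0.364 + 0.884·0.42 + 0.839·0.216
      = 0.172536 + 0.37128 + 0.181224 = 0.72504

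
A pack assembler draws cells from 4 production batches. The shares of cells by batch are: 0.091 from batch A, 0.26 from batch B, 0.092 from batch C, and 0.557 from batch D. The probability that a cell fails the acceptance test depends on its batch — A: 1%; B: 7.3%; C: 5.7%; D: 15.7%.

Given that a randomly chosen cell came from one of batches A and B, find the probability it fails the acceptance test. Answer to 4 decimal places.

P(F|S) ≈ 0.0567

Let S = {A, B}.
P(S) = 0.091 + 0.26 = 0.351.
P(F ∩ S) = 0.01·0.091 + 0.073·0.26 = 0.00091 + 0.01898 = 0.01989.
P(F | S) = 0.01989 / 0.351 = 0.056667…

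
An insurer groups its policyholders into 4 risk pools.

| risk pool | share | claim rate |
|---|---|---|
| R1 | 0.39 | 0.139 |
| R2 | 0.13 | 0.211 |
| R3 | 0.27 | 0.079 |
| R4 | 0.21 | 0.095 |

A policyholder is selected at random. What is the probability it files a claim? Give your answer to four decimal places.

P(C) = P(C|R1)·P(R1) + P(C|R2)·P(R2) + P(C|R3)·P(R3) + P(C|R4)·P(R4)
      = 0.139·0.39 + 0.211·0.13 + 0.079·0.27 + 0.095·0.21
      = 0.05421 + 0.02743 + 0.02133 + 0.01995 = 0.12292

P(C) ≈ 0.1229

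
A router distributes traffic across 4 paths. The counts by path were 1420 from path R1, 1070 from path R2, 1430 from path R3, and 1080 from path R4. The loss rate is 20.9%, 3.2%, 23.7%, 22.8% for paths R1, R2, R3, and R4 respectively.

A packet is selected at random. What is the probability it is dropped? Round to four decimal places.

Total: 1420 + 1070 + 1430 + 1080 = 5000.
P(R1) = 1420/5000 = 0.284. P(R2) = 1070/5000 = 0.214. P(R3) = 1430/5000 = 0.286. P(R4) = 1080/5000 = 0.216.
By the law of total probability,
P(L) = P(L|R1)·P(R1) + P(L|R2)·P(R2) + P(L|R3)·P(R3) + P(L|R4)·P(R4)
      = 0.209·0.284 + 0.032·0.214 + 0.237·0.286 + 0.228·0.216
      = 0.059356 + 0.006848 + 0.067782 + 0.049248 = 0.183234

P(L) ≈ 0.1832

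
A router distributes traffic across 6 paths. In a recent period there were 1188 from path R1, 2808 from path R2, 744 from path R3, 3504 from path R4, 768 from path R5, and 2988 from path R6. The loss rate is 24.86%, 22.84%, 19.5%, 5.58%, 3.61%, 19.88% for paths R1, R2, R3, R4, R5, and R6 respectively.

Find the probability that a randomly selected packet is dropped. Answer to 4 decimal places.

Total: 1188 + 2808 + 744 + 3504 + 768 + 2988 = 12000.
P(R1) = 1188/12000 = 0.099. P(R2) = 2808/12000 = 0.234. P(R3) = 744/12000 = 0.062. P(R4) = 3504/12000 = 0.292. P(R5) = 768/12000 = 0.064. P(R6) = 2988/12000 = 0.249.
Using total probability over the partition,
P(L) = P(L|R1)·P(R1) + P(L|R2)·P(R2) + P(L|R3)·P(R3) + P(L|R4)·P(R4) + P(L|R5)·P(R5) + P(L|R6)·P(R6)
      = 0.2486·0.099 + 0.2284·0.234 + 0.195·0.062 + 0.0558·0.292 + 0.0361·0.064 + 0.1988·0.249
      = 0.0246114 + 0.0534456 + 0.01209 + 0.0162936 + 0.0023104 + 0.0495012 = 0.1582522

0.1583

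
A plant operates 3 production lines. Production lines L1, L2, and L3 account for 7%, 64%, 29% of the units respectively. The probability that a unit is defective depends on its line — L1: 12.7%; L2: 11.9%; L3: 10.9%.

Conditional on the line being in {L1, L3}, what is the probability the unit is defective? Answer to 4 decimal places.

P(D|S) ≈ 0.1125

Let S = {L1, L3}.
P(S) = 0.07 + 0.29 = 0.36.
P(D ∩ S) = 0.127·0.07 + 0.109·0.29 = 0.00889 + 0.03161 = 0.0405.
P(D | S) = 0.0405 / 0.36 = 0.112500…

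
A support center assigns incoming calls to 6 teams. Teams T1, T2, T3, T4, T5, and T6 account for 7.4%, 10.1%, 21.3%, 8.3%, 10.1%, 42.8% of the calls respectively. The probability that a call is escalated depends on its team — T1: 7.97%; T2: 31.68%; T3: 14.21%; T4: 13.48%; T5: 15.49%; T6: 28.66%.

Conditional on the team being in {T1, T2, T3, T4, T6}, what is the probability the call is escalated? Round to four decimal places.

Let S = {T1, T2, T3, T4, T6}.
P(S) = 0.074 + 0.101 + 0.213 + 0.083 + 0.428 = 0.899.
P(E ∩ S) = 0.0797·0.074 + 0.3168·0.101 + 0.1421·0.213 + 0.1348·0.083 + 0.2866·0.428 = 0.0058978 + 0.0319968 + 0.0302673 + 0.0111884 + 0.1226648 = 0.2020151.
P(E | S) = 0.2020151 / 0.899 = 0.224711…

0.2247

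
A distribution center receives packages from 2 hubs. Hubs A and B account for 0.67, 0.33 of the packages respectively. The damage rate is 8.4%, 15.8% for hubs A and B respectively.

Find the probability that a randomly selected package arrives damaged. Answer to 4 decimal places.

P(D) = P(D|A)·P(A) + P(D|B)·P(B)
      = 0.084·0.67 + 0.158·0.33
      = 0.05628 + 0.05214 = 0.10842

P(D) ≈ 0.1084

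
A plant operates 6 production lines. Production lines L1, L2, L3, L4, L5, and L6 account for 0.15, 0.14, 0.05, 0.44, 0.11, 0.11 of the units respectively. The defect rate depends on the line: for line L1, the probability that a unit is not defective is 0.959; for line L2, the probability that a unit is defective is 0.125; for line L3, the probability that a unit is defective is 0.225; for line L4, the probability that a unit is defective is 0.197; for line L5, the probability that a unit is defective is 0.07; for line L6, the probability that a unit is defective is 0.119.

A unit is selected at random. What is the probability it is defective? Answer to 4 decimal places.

P(D|L1) = 1 − 0.959 = 0.041.
P(D) = P(D|L1)·P(L1) + P(D|L2)·P(L2) + P(D|L3)·P(L3) + P(D|L4)·P(L4) + P(D|L5)·P(L5) + P(D|L6)·P(L6)
      = 0.041·0.15 + 0.125·0.14 + 0.225·0.05 + 0.197·0.44 + 0.07·0.11 + 0.119·0.11
      = 0.00615 + 0.0175 + 0.01125 + 0.08668 + 0.0077 + 0.01309 = 0.14237

P(D) ≈ 0.1424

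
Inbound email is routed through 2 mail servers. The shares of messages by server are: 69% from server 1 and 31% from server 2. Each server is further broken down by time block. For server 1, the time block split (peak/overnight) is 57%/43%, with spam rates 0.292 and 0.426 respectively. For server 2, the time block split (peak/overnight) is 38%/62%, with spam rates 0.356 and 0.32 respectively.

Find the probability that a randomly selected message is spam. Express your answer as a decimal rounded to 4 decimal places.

P(S) ≈ 0.3447

P(S|1) = 0.57·0.292 + 0.43·0.426 = 0.16644 + 0.18318 = 0.34962
P(S|2) = 0.38·0.356 + 0.62·0.32 = 0.13528 + 0.1984 = 0.33368
By total probability over the outer partition,
P(S) = 0.69·0.34962 + 0.31·0.33368
      = 0.2412378 + 0.1034408 = 0.3446786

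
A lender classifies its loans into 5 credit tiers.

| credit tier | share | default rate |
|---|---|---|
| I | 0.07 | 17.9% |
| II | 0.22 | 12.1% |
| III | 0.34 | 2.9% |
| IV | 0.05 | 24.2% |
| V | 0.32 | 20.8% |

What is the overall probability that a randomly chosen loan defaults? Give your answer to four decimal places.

0.1277

Using total probability over the partition,
P(D) = P(D|I)·P(I) + P(D|II)·P(II) + P(D|III)·P(III) + P(D|IV)·P(IV) + P(D|V)·P(V)
      = 0.179·0.07 + 0.121·0.22 + 0.029·0.34 + 0.242·0.05 + 0.208·0.32
      = 0.01253 + 0.02662 + 0.00986 + 0.0121 + 0.06656 = 0.12767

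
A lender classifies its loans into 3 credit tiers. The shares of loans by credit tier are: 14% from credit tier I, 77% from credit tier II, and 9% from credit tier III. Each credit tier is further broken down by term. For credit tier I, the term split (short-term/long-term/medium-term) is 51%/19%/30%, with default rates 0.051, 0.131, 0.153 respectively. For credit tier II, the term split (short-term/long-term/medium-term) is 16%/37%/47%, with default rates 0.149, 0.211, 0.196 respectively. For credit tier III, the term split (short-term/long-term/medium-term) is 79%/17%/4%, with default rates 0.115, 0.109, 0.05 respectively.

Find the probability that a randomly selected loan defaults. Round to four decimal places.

P(D) ≈ 0.1730

P(D|I) = 0.51·0.051 + 0.19·0.131 + 0.3·0.153 = 0.02601 + 0.02489 + 0.0459 = 0.0968
P(D|II) = 0.16·0.149 + 0.37·0.211 + 0.47·0.196 = 0.02384 + 0.07807 + 0.09212 = 0.19403
P(D|III) = 0.79·0.115 + 0.17·0.109 + 0.04·0.05 = 0.09085 + 0.01853 + 0.002 = 0.11138
By total probability over the outer partition,
P(D) = 0.14·0.0968 + 0.77·0.19403 + 0.09·0.11138
      = 0.013552 + 0.1494031 + 0.0100242 = 0.1729793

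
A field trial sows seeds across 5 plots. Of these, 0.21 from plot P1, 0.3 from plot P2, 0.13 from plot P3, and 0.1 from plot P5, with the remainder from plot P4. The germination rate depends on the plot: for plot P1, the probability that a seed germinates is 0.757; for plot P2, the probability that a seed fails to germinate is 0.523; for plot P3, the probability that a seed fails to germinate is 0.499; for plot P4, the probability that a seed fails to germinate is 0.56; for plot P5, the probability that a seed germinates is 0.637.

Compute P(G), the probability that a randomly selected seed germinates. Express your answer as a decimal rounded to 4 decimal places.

0.5453

P(P4) = 1 − (0.21 + 0.3 + 0.13 + 0.1) = 0.26.
P(G|P2) = 1 − 0.523 = 0.477.
P(G|P3) = 1 − 0.499 = 0.501.
P(G|P4) = 1 − 0.56 = 0.44.
P(G) = P(G|P1)·P(P1) + P(G|P2)·P(P2) + P(G|P3)·P(P3) + P(G|P4)·P(P4) + P(G|P5)·P(P5)
      = 0.757·0.21 + 0.477·0.3 + 0.501·0.13 + 0.44·0.26 + 0.637·0.1
      = 0.15897 + 0.1431 + 0.06513 + 0.1144 + 0.0637 = 0.5453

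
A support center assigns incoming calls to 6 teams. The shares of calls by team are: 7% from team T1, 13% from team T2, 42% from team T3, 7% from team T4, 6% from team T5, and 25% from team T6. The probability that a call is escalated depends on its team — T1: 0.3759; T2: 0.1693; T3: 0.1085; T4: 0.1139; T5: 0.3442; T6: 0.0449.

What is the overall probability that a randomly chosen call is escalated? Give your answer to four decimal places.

P(E) ≈ 0.1337

P(E) = P(E|T1)·P(T1) + P(E|T2)·P(T2) + P(E|T3)·P(T3) + P(E|T4)·P(T4) + P(E|T5)·P(T5) + P(E|T6)·P(T6)
      = 0.3759·0.07 + 0.1693·0.13 + 0.1085·0.42 + 0.1139·0.07 + 0.3442·0.06 + 0.0449·0.25
      = 0.026313 + 0.022009 + 0.04557 + 0.007973 + 0.020652 + 0.011225 = 0.133742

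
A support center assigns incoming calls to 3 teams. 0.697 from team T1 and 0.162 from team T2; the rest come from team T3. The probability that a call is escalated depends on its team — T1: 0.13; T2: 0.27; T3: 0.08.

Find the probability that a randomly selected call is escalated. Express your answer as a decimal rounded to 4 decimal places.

P(T3) = 1 − (0.697 + 0.162) = 0.141.
Using total probability over the partition,
P(E) = P(E|T1)·P(T1) + P(E|T2)·P(T2) + P(E|T3)·P(T3)
      = 0.13·0.697 + 0.27·0.162 + 0.08·0.141
      = 0.09061 + 0.04374 + 0.01128 = 0.14563

0.1456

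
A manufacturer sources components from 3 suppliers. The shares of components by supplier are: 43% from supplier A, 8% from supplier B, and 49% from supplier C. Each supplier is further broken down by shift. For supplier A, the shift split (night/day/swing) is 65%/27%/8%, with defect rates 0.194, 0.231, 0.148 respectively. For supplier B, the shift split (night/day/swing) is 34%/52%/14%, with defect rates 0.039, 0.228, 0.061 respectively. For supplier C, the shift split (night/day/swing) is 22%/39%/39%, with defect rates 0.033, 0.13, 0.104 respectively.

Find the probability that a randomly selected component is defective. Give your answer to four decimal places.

P(D) ≈ 0.1456

P(D|A) = 0.65·0.194 + 0.27·0.231 + 0.08·0.148 = 0.1261 + 0.06237 + 0.01184 = 0.20031
P(D|B) = 0.34·0.039 + 0.52·0.228 + 0.14·0.061 = 0.01326 + 0.11856 + 0.00854 = 0.14036
P(D|C) = 0.22·0.033 + 0.39·0.13 + 0.39·0.104 = 0.00726 + 0.0507 + 0.04056 = 0.09852
Then overall,
P(D) = 0.43·0.20031 + 0.08·0.14036 + 0.49·0.09852
      = 0.0861333 + 0.0112288 + 0.0482748 = 0.1456369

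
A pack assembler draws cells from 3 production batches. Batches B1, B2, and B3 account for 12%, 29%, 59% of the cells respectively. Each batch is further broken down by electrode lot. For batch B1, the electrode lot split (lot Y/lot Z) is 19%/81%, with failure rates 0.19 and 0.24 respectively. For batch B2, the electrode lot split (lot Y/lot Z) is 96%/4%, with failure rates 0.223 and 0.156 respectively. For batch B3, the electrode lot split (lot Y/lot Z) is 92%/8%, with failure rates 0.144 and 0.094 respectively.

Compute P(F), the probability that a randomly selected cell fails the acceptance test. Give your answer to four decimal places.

P(F) ≈ 0.1742

P(F|B1) = 0.19·0.19 + 0.81·0.24 = 0.0361 + 0.1944 = 0.2305
P(F|B2) = 0.96·0.223 + 0.04·0.156 = 0.21408 + 0.00624 = 0.22032
P(F|B3) = 0.92·0.144 + 0.08·0.094 = 0.13248 + 0.00752 = 0.14
By total probability over the outer partition,
P(F) = 0.12·0.2305 + 0.29·0.22032 + 0.59·0.14
      = 0.02766 + 0.0638928 + 0.0826 = 0.1741528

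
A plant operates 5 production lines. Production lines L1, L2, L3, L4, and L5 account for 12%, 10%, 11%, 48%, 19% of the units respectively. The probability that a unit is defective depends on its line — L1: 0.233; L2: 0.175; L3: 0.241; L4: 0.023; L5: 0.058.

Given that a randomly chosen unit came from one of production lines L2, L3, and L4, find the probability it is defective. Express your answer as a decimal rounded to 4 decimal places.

Let S = {L2, L3, L4}.
P(S) = 0.1 + 0.11 + 0.48 = 0.69.
P(D ∩ S) = 0.175·0.1 + 0.241·0.11 + 0.023·0.48 = 0.0175 + 0.02651 + 0.01104 = 0.05505.
P(D | S) = 0.05505 / 0.69 = 0.079783…

P(D|S) ≈ 0.0798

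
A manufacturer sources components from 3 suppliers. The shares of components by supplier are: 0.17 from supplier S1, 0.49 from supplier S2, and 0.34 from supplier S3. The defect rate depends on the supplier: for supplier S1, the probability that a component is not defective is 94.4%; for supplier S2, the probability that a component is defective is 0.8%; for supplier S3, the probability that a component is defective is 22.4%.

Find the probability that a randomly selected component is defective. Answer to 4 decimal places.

0.0896

P(D|S1) = 1 − 0.944 = 0.056.
P(D) = P(D|S1)·P(S1) + P(D|S2)·P(S2) + P(D|S3)·P(S3)
      = 0.056·0.17 + 0.008·0.49 + 0.224·0.34
      = 0.00952 + 0.00392 + 0.07616 = 0.0896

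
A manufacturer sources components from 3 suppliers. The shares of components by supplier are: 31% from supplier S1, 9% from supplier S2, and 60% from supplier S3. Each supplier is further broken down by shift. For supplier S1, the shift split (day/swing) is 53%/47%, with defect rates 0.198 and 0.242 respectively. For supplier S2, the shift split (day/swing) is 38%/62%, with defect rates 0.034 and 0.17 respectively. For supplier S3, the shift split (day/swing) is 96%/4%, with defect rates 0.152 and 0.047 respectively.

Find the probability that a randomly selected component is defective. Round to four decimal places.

0.1671

P(D|S1) = 0.53·0.198 + 0.47·0.242 = 0.10494 + 0.11374 = 0.21868
P(D|S2) = 0.38·0.034 + 0.62·0.17 = 0.01292 + 0.1054 = 0.11832
P(D|S3) = 0.96·0.152 + 0.04·0.047 = 0.14592 + 0.00188 = 0.1478
By total probability over the outer partition,
P(D) = 0.31·0.21868 + 0.09·0.11832 + 0.6·0.1478
      = 0.0677908 + 0.0106488 + 0.08868 = 0.1671196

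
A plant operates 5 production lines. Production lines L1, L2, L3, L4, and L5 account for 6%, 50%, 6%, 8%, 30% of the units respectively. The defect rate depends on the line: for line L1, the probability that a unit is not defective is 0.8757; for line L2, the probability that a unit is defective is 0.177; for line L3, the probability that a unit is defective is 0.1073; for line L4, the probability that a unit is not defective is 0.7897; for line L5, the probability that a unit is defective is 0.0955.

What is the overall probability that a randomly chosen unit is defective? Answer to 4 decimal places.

P(D|L1) = 1 − 0.8757 = 0.1243.
P(D|L4) = 1 − 0.7897 = 0.2103.
P(D) = P(D|L1)·P(L1) + P(D|L2)·P(L2) + P(D|L3)·P(L3) + P(D|L4)·P(L4) + P(D|L5)·P(L5)
      = 0.1243·0.06 + 0.177·0.5 + 0.1073·0.06 + 0.2103·0.08 + 0.0955·0.3
      = 0.007458 + 0.0885 + 0.006438 + 0.016824 + 0.02865 = 0.14787

P(D) ≈ 0.1479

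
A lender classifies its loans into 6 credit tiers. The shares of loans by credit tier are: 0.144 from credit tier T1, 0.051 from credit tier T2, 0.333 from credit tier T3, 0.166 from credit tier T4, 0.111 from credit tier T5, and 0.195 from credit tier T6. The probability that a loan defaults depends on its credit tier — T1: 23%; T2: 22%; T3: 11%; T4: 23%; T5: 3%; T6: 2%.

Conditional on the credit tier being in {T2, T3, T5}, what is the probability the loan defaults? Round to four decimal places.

0.1034

Let S = {T2, T3, T5}.
P(S) = 0.051 + 0.333 + 0.111 = 0.495.
P(D ∩ S) = 0.22·0.051 + 0.11·0.333 + 0.03·0.111 = 0.01122 + 0.03663 + 0.00333 = 0.05118.
P(D | S) = 0.05118 / 0.495 = 0.103394…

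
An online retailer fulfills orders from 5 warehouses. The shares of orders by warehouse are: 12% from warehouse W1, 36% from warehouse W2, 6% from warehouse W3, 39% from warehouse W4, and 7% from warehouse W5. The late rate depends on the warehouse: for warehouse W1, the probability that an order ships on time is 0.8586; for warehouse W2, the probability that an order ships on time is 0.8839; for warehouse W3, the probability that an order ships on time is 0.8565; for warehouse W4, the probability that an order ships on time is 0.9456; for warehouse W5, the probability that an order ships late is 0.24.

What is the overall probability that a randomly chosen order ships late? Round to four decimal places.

P(L|W1) = 1 − 0.8586 = 0.1414.
P(L|W2) = 1 − 0.8839 = 0.1161.
P(L|W3) = 1 − 0.8565 = 0.1435.
P(L|W4) = 1 − 0.9456 = 0.0544.
P(L) = P(L|W1)·P(W1) + P(L|W2)·P(W2) + P(L|W3)·P(W3) + P(L|W4)·P(W4) + P(L|W5)·P(W5)
      = 0.1414·0.12 + 0.1161·0.36 + 0.1435·0.06 + 0.0544·0.39 + 0.24·0.07
      = 0.016968 + 0.041796 + 0.00861 + 0.021216 + 0.0168 = 0.10539

P(L) ≈ 0.1054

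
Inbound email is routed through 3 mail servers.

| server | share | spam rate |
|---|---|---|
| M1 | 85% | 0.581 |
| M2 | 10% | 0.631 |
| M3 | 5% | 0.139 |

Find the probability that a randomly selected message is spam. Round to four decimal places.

Using total probability over the partition,
P(S) = P(S|M1)·P(M1) + P(S|M2)·P(M2) + P(S|M3)·P(M3)
      = 0.581·0.85 + 0.631·0.1 + 0.139·0.05
      = 0.49385 + 0.0631 + 0.00695 = 0.5639

0.5639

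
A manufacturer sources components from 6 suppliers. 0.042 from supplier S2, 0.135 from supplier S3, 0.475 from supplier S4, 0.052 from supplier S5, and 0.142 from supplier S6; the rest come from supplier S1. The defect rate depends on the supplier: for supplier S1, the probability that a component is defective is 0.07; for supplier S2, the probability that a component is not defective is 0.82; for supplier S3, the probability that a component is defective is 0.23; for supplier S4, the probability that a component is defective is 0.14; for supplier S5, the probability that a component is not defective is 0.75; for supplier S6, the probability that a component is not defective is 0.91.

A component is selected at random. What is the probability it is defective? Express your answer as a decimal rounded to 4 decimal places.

P(D) ≈ 0.1417

P(S1) = 1 − (0.042 + 0.135 + 0.475 + 0.052 + 0.142) = 0.154.
P(D|S2) = 1 − 0.82 = 0.18.
P(D|S5) = 1 − 0.75 = 0.25.
P(D|S6) = 1 − 0.91 = 0.09.
P(D) = P(D|S1)·P(S1) + P(D|S2)·P(S2) + P(D|S3)·P(S3) + P(D|S4)·P(S4) + P(D|S5)·P(S5) + P(D|S6)·P(S6)
      = 0.07·0.154 + 0.18·0.042 + 0.23·0.135 + 0.14·0.475 + 0.25·0.052 + 0.09·0.142
      = 0.01078 + 0.00756 + 0.03105 + 0.0665 + 0.013 + 0.01278 = 0.14167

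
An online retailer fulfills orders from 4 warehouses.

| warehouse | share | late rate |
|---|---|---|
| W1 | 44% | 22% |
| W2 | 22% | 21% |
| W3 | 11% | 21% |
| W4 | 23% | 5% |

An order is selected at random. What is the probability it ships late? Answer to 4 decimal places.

P(L) ≈ 0.1776

P(L) = P(L|W1)·P(W1) + P(L|W2)·P(W2) + P(L|W3)·P(W3) + P(L|W4)·P(W4)
      = 0.22·0.44 + 0.21·0.22 + 0.21·0.11 + 0.05·0.23
      = 0.0968 + 0.0462 + 0.0231 + 0.0115 = 0.1776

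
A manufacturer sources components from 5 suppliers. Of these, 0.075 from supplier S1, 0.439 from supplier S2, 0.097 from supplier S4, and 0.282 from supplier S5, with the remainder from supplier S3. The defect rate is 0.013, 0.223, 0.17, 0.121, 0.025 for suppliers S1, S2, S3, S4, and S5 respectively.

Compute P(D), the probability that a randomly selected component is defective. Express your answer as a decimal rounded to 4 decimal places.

P(S3) = 1 − (0.075 + 0.439 + 0.097 + 0.282) = 0.107.
P(D) = P(D|S1)·P(S1) + P(D|S2)·P(S2) + P(D|S3)·P(S3) + P(D|S4)·P(S4) + P(D|S5)·P(S5)
      = 0.013·0.075 + 0.223·0.439 + 0.17·0.107 + 0.121·0.097 + 0.025·0.282
      = 0.000975 + 0.097897 + 0.01819 + 0.011737 + 0.00705 = 0.135849

P(D) ≈ 0.1358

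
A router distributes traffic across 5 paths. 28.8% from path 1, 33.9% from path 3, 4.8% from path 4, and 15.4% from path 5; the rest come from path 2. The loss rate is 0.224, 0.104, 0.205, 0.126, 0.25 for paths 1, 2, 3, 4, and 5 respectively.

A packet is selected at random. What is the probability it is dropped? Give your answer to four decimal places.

P(L) ≈ 0.1963

P(2) = 1 − (0.288 + 0.339 + 0.048 + 0.154) = 0.171.
P(L) = P(L|1)·P(1) + P(L|2)·P(2) + P(L|3)·P(3) + P(L|4)·P(4) + P(L|5)·P(5)
      = 0.224·0.288 + 0.104·0.171 + 0.205·0.339 + 0.126·0.048 + 0.25·0.154
      = 0.064512 + 0.017784 + 0.069495 + 0.006048 + 0.0385 = 0.196339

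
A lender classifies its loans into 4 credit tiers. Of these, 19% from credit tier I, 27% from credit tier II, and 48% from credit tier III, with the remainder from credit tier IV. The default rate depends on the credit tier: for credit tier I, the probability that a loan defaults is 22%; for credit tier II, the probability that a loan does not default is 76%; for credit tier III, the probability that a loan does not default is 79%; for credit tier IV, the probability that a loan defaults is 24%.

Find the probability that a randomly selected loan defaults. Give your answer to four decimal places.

P(IV) = 1 − (0.19 + 0.27 + 0.48) = 0.06.
P(D|II) = 1 − 0.76 = 0.24.
P(D|III) = 1 − 0.79 = 0.21.
Summing over the partition,
P(D) = P(D|I)·P(I) + P(D|II)·P(II) + P(D|III)·P(III) + P(D|IV)·P(IV)
      = 0.22·0.19 + 0.24·0.27 + 0.21·0.48 + 0.24·0.06
      = 0.0418 + 0.0648 + 0.1008 + 0.0144 = 0.2218

P(D) ≈ 0.2218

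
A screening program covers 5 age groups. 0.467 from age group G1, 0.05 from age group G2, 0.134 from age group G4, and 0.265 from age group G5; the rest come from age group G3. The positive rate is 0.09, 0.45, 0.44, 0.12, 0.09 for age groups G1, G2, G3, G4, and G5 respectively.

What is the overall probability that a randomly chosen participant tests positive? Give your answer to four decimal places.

P(G3) = 1 − (0.467 + 0.05 + 0.134 + 0.265) = 0.084.
Summing over the partition,
P(T) = P(T|G1)·P(G1) + P(T|G2)·P(G2) + P(T|G3)·P(G3) + P(T|G4)·P(G4) + P(T|G5)·P(G5)
      = 0.09·0.467 + 0.45·0.05 + 0.44·0.084 + 0.12·0.134 + 0.09·0.265
      = 0.04203 + 0.0225 + 0.03696 + 0.01608 + 0.02385 = 0.14142

0.1414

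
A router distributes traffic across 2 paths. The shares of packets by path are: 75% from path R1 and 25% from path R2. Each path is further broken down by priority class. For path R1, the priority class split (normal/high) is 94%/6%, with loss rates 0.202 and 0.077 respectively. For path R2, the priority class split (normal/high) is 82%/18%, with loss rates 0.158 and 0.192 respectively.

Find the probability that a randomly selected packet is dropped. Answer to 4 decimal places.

P(L|R1) = 0.94·0.202 + 0.06·0.077 = 0.18988 + 0.00462 = 0.1945
P(L|R2) = 0.82·0.158 + 0.18·0.192 = 0.12956 + 0.03456 = 0.16412
Then overall,
P(L) = 0.75·0.1945 + 0.25·0.16412
      = 0.145875 + 0.04103 = 0.186905

P(L) ≈ 0.1869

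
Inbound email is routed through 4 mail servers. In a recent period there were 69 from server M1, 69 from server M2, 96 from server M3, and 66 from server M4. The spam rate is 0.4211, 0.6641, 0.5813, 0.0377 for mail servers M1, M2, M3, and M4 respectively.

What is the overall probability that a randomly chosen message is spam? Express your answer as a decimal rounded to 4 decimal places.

P(S) ≈ 0.4439

Total: 69 + 69 + 96 + 66 = 300.
P(M1) = 69/300 = 0.23. P(M2) = 69/300 = 0.23. P(M3) = 96/300 = 0.32. P(M4) = 66/300 = 0.22.
Using total probability over the partition,
P(S) = P(S|M1)·P(M1) + P(S|M2)·P(M2) + P(S|M3)·P(M3) + P(S|M4)·P(M4)
      = 0.4211·0.23 + 0.6641·0.23 + 0.5813·0.32 + 0.0377·0.22
      = 0.096853 + 0.152743 + 0.186016 + 0.008294 = 0.443906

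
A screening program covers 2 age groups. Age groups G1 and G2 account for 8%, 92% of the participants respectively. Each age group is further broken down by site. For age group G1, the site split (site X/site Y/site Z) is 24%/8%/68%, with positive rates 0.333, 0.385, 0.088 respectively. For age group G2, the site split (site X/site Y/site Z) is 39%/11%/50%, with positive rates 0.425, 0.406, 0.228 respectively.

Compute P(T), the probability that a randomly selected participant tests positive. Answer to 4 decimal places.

0.3121

P(T|G1) = 0.24·0.333 + 0.08·0.385 + 0.68·0.088 = 0.07992 + 0.0308 + 0.05984 = 0.17056
P(T|G2) = 0.39·0.425 + 0.11·0.406 + 0.5·0.228 = 0.16575 + 0.04466 + 0.114 = 0.32441
Then overall,
P(T) = 0.08·0.17056 + 0.92·0.32441
      = 0.0136448 + 0.2984572 = 0.312102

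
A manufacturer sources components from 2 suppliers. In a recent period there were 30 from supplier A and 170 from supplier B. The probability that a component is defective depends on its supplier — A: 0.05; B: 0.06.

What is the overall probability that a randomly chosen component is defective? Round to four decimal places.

P(D) ≈ 0.0585

Total: 30 + 170 = 200.
P(A) = 30/200 = 0.15. P(B) = 170/200 = 0.85.
P(D) = P(D|A)·P(A) + P(D|B)·P(B)
      = 0.05·0.15 + 0.06·0.85
      = 0.0075 + 0.051 = 0.0585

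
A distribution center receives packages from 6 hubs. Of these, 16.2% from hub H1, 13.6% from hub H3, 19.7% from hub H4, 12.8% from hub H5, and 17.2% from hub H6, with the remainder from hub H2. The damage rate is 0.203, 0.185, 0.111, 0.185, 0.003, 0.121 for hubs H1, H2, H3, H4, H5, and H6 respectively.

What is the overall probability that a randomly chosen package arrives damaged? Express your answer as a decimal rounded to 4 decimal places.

P(H2) = 1 − (0.162 + 0.136 + 0.197 + 0.128 + 0.172) = 0.205.
P(D) = P(D|H1)·P(H1) + P(D|H2)·P(H2) + P(D|H3)·P(H3) + P(D|H4)·P(H4) + P(D|H5)·P(H5) + P(D|H6)·P(H6)
      = 0.203·0.162 + 0.185·0.205 + 0.111·0.136 + 0.185·0.197 + 0.003·0.128 + 0.121·0.172
      = 0.032886 + 0.037925 + 0.015096 + 0.036445 + 0.000384 + 0.020812 = 0.143548

0.1435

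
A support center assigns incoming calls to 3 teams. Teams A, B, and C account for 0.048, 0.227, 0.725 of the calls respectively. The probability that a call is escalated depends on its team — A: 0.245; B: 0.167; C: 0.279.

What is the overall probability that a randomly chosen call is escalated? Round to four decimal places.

0.2519

P(E) = P(E|A)·P(A) + P(E|B)·P(B) + P(E|C)·P(C)
      = 0.245·0.048 + 0.167·0.227 + 0.279·0.725
      = 0.01176 + 0.037909 + 0.202275 = 0.251944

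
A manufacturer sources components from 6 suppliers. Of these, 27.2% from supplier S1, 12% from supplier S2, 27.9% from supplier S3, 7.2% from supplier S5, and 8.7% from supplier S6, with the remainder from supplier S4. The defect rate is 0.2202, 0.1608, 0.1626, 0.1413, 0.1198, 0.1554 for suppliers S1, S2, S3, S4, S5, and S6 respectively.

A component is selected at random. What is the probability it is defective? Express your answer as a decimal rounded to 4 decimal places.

0.1707

P(S4) = 1 − (0.272 + 0.12 + 0.279 + 0.072 + 0.087) = 0.17.
Using total probability over the partition,
P(D) = P(D|S1)·P(S1) + P(D|S2)·P(S2) + P(D|S3)·P(S3) + P(D|S4)·P(S4) + P(D|S5)·P(S5) + P(D|S6)·P(S6)
      = 0.2202·0.272 + 0.1608·0.12 + 0.1626·0.279 + 0.1413·0.17 + 0.1198·0.072 + 0.1554·0.087
      = 0.0598944 + 0.019296 + 0.0453654 + 0.024021 + 0.0086256 + 0.0135198 = 0.1707222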